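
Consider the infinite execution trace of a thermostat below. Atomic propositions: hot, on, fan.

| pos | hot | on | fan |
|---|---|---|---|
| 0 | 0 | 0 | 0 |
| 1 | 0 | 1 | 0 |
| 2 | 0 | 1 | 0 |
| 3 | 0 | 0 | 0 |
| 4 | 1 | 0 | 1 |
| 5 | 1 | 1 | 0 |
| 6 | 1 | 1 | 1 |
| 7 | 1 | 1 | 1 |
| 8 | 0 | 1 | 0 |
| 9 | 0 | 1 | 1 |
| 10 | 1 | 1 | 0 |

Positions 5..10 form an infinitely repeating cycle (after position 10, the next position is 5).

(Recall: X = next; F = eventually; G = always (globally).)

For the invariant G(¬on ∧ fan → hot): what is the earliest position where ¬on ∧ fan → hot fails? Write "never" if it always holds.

never

¬on ∧ fan → hot holds at every position 0..10, and those are all the positions the trace ever visits, so the invariant G(¬on ∧ fan → hot) is never violated.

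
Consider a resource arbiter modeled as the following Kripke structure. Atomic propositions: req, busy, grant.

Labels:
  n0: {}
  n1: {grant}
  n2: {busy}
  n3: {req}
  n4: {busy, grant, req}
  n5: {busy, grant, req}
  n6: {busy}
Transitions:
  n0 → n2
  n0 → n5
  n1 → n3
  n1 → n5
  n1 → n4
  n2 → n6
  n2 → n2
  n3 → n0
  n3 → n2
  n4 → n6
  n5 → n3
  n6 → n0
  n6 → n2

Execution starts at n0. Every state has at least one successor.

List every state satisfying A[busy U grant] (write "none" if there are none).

{n1, n4, n5}

States satisfying busy: {n2, n4, n5, n6}.
States satisfying grant: {n1, n4, n5}.
States satisfying A[busy U grant]: {n1, n4, n5}.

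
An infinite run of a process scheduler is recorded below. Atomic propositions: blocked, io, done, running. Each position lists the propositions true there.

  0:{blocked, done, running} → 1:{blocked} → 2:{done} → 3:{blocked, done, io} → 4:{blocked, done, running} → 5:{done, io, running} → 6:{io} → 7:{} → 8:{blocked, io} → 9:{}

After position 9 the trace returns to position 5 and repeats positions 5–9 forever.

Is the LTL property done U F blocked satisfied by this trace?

Satisfied

Walking from position 0: F blocked first holds at position 0, and done holds at every earlier position along the way, so done U F blocked holds.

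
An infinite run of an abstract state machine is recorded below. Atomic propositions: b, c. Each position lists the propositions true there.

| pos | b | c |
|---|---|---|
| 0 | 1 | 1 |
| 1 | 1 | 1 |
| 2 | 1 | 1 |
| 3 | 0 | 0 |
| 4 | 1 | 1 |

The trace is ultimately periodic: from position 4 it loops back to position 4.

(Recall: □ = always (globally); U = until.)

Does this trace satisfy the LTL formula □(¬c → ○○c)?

Holds

¬c → ○○c holds at every position 0..4, and those are all positions ever visited, so □(¬c → ○○c) holds.
Positions where ¬c holds: 3.
Check ○○c at each: 3→ok.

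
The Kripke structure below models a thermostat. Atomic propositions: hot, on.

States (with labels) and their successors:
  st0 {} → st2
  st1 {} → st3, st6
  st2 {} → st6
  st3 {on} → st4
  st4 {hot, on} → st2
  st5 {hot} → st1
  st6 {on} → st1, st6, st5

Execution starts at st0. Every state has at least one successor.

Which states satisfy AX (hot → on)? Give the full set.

States satisfying hot → on: {st0, st1, st2, st3, st4, st6}.
States satisfying AX (hot → on): {st0, st1, st2, st3, st4, st5}.

{st0, st1, st2, st3, st4, st5}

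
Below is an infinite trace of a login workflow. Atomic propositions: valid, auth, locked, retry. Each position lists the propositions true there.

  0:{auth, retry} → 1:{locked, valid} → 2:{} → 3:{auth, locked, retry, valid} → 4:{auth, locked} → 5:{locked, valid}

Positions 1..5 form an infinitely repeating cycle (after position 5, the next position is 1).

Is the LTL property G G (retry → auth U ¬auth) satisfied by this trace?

Holds

G (retry → auth U ¬auth) holds at every position 0..5, and those are all positions ever visited, so G G (retry → auth U ¬auth) holds.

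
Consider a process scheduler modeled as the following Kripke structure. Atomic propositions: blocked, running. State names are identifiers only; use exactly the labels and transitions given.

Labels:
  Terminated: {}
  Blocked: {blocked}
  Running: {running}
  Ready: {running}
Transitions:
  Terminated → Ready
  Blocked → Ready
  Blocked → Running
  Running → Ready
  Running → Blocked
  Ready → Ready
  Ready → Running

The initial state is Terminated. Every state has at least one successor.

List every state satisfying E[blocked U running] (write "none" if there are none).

States satisfying blocked: {Blocked}.
States satisfying running: {Running, Ready}.
States satisfying E[blocked U running]: {Blocked, Running, Ready}.

{Blocked, Running, Ready}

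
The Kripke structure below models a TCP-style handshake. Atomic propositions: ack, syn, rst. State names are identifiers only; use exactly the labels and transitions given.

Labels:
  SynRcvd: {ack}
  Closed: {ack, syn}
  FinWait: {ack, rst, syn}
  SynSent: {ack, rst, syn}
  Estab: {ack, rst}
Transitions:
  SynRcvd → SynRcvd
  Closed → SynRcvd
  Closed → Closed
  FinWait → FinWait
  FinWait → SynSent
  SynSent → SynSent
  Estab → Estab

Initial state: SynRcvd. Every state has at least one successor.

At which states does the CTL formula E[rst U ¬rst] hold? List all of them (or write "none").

States satisfying rst: {FinWait, SynSent, Estab}.
States satisfying ¬rst: {SynRcvd, Closed}.
States satisfying E[rst U ¬rst]: {SynRcvd, Closed}.

{SynRcvd, Closed}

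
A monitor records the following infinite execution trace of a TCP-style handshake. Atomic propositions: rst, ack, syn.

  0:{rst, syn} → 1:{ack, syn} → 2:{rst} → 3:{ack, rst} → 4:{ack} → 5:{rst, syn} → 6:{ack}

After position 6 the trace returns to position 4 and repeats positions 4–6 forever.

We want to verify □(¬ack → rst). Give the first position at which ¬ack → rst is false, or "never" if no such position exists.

¬ack → rst holds at every position 0..6, and those are all the positions the trace ever visits, so the invariant □(¬ack → rst) is never violated.

never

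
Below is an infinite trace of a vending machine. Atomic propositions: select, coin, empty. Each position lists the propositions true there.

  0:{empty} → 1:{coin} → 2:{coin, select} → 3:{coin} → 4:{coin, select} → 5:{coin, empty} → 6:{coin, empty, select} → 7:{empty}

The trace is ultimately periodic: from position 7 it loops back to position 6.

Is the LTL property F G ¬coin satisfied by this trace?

Does not hold

G ¬coin is false at every position 0..7, so it never becomes true and F G ¬coin fails.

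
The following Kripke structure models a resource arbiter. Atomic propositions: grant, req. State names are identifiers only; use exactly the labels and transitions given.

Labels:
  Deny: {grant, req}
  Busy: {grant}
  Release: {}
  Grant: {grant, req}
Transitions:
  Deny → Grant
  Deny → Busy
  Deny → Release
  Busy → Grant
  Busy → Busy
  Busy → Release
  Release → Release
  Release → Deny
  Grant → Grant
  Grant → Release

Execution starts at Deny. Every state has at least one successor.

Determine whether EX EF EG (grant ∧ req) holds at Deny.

States satisfying EF EG (grant ∧ req): {Deny, Busy, Release, Grant}.
States satisfying EX EF EG (grant ∧ req): {Deny, Busy, Release, Grant}.
Deny ∈ Sat(EX EF EG (grant ∧ req)).

Satisfied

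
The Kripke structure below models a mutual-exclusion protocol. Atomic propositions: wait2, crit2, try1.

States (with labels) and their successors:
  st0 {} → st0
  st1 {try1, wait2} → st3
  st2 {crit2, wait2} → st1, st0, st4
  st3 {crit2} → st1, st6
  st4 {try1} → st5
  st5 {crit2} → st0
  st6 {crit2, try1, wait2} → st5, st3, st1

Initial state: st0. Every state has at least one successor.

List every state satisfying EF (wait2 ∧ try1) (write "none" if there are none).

States satisfying wait2 ∧ try1: {st1, st6}.
States satisfying EF (wait2 ∧ try1): {st1, st2, st3, st6}.

{st1, st2, st3, st6}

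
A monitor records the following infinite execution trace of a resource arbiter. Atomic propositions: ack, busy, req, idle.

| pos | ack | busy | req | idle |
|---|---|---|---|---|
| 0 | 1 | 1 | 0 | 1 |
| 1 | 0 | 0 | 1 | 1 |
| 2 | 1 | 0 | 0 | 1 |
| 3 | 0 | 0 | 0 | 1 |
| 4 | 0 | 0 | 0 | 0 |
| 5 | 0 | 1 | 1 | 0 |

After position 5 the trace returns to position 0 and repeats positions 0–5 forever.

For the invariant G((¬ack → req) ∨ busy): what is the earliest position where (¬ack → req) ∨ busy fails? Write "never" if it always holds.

Check (¬ack → req) ∨ busy at each position in order: 0 ✓, 1 ✓, 2 ✓.
At position 3 the labels are {idle}, so (¬ack → req) ∨ busy is false there. This is the first violation.

3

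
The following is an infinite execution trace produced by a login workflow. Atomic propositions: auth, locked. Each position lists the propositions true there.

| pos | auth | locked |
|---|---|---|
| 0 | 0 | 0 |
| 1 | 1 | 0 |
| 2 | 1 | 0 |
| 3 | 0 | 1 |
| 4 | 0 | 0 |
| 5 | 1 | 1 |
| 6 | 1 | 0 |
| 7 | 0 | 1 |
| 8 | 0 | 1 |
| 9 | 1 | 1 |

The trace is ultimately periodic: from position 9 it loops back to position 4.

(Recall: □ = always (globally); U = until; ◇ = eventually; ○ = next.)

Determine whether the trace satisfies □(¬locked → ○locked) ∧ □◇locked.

¬locked → ○locked must hold at every position from 0 onward. It fails at position 0, so □(¬locked → ○locked) is false.
Positions where ¬locked holds: 0, 1, 2, 4, 6.
Check ○locked at each: 0→fails, 1→fails, 2→ok, 4→ok, 6→ok.
◇locked holds at every position 0..9, and those are all positions ever visited, so □◇locked holds.
At position 0: □(¬locked → ○locked) is false; □◇locked is true; so □(¬locked → ○locked) ∧ □◇locked is false.

Violated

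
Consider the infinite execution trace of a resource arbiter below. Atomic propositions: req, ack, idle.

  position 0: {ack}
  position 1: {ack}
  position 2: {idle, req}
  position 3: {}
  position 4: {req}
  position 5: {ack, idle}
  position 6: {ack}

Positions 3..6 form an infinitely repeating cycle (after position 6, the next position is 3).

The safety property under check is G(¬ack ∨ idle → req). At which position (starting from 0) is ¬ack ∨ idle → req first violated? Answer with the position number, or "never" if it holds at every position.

Check ¬ack ∨ idle → req at each position in order: 0 ✓, 1 ✓, 2 ✓.
At position 3 the labels are {}, so ¬ack ∨ idle → req is false there. This is the first violation.

3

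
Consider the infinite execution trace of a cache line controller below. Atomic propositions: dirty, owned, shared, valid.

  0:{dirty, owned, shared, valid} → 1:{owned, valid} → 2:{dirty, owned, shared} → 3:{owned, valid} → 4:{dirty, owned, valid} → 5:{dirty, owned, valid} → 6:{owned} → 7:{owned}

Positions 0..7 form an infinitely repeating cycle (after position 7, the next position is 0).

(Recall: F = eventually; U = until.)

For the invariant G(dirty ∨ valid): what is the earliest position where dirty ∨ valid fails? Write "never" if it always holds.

6

Check dirty ∨ valid at each position in order: 0 ✓, 1 ✓, 2 ✓, 3 ✓, 4 ✓, 5 ✓.
At position 6 the labels are {owned}, so dirty ∨ valid is false there. This is the first violation.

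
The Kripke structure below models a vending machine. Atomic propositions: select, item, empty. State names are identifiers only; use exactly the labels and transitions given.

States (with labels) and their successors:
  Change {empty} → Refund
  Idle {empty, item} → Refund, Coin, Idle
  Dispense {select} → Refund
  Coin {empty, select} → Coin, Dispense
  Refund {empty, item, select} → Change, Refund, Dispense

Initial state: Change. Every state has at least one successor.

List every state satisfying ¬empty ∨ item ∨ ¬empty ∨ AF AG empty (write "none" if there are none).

{Idle, Dispense, Refund}

States satisfying ¬empty: {Dispense}.
States satisfying ¬empty ∨ item: {Idle, Dispense, Refund}.
States satisfying ¬empty ∨ item ∨ ¬empty: {Idle, Dispense, Refund}.
States satisfying AG empty: ∅.
States satisfying AF AG empty: ∅.
States satisfying ¬empty ∨ item ∨ ¬empty ∨ AF AG empty: {Idle, Dispense, Refund}.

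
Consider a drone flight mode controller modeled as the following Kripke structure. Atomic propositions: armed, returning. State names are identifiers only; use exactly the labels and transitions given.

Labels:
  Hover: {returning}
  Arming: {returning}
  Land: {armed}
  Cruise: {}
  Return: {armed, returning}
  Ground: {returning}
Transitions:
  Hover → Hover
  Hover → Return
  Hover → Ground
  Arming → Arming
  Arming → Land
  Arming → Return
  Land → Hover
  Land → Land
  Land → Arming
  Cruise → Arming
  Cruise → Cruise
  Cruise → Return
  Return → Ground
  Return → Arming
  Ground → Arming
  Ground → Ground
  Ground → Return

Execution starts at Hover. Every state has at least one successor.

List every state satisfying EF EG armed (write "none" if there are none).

States satisfying EG armed: {Land}.
States satisfying EF EG armed: {Hover, Arming, Land, Cruise, Return, Ground}.

{Hover, Arming, Land, Cruise, Return, Ground}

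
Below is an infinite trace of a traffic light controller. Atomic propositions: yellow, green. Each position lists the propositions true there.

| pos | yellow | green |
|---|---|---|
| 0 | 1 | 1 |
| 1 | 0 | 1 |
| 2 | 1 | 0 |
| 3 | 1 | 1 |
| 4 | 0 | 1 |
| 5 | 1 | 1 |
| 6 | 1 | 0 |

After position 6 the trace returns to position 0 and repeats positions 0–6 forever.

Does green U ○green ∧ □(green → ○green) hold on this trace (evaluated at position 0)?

Walking from position 0: ○green first holds at position 0, and green holds at every earlier position along the way, so green U ○green holds.
green → ○green must hold at every position from 0 onward. It fails at position 1, so □(green → ○green) is false.
Positions where green holds: 0, 1, 3, 4, 5.
Check ○green at each: 0→ok, 1→fails, 3→ok, 4→ok, 5→fails.
At position 0: green U ○green is true; □(green → ○green) is false; so green U ○green ∧ □(green → ○green) is false.

Violated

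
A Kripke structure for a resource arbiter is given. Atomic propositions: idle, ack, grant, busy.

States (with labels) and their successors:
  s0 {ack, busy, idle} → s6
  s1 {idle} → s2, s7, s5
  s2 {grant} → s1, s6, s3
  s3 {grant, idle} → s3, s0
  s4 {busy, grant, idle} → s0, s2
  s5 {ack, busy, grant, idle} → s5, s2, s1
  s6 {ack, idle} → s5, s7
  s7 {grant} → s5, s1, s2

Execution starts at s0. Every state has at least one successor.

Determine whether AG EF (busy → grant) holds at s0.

States satisfying EF (busy → grant): {s0, s1, s2, s3, s4, s5, s6, s7}.
States satisfying AG EF (busy → grant): {s0, s1, s2, s3, s4, s5, s6, s7}.
Every state reachable from s0 satisfies EF (busy → grant).
s0 ∈ Sat(AG EF (busy → grant)).

Satisfied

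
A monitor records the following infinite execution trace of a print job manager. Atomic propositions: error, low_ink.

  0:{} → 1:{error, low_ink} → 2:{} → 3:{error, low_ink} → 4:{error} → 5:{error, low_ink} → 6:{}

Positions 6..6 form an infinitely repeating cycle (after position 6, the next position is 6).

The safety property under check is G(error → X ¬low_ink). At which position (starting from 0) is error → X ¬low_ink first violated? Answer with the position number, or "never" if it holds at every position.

Check error → X ¬low_ink at each position in order: 0 ✓, 1 ✓, 2 ✓, 3 ✓.
At position 4 the labels are {error} and the next position 5 has {error, low_ink}, so error → X ¬low_ink is false there. This is the first violation.

4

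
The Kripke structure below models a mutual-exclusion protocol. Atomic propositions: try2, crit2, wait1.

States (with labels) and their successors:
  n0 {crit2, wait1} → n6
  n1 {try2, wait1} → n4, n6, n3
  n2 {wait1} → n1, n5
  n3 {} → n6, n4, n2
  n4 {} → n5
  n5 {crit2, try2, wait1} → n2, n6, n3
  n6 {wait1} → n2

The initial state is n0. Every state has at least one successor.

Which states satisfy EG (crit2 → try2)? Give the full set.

States satisfying crit2 → try2: {n1, n2, n3, n4, n5, n6}.
States satisfying EG (crit2 → try2): {n1, n2, n3, n4, n5, n6}.

{n1, n2, n3, n4, n5, n6}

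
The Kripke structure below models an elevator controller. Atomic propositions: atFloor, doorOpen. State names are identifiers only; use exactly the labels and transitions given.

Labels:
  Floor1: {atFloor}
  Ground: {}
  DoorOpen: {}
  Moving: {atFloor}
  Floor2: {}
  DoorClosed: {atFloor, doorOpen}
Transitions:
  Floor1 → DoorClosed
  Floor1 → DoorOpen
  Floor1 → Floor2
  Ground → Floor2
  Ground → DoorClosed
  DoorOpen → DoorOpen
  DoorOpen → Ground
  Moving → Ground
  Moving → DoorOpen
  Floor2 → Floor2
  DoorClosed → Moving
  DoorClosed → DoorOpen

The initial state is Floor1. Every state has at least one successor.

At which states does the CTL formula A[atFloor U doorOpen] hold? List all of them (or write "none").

States satisfying atFloor: {Floor1, Moving, DoorClosed}.
States satisfying doorOpen: {DoorClosed}.
States satisfying A[atFloor U doorOpen]: {DoorClosed}.

{DoorClosed}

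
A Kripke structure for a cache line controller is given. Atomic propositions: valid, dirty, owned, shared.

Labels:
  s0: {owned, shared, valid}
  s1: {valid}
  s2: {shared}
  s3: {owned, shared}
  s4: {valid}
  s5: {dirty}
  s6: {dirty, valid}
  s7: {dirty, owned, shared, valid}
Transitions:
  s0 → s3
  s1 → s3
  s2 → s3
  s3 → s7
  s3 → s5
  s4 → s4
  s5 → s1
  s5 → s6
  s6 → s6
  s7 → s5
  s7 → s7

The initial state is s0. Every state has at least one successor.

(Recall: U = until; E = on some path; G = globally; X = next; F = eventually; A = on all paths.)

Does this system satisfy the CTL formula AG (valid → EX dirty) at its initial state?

States satisfying valid → EX dirty: {s2, s3, s5, s6, s7}.
States satisfying AG (valid → EX dirty): {s6}.
s0 is reachable from s0 and violates valid → EX dirty, so AG fails at s0.
s0 ∉ Sat(AG (valid → EX dirty)).

Violated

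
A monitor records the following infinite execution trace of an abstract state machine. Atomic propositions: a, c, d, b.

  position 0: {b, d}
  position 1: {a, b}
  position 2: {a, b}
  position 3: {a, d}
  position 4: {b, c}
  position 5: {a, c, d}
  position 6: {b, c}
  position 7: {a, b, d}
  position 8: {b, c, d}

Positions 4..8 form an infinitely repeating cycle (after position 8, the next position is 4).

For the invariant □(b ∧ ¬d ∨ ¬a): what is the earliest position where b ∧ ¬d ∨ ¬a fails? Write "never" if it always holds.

Check b ∧ ¬d ∨ ¬a at each position in order: 0 ✓, 1 ✓, 2 ✓.
At position 3 the labels are {a, d}, so b ∧ ¬d ∨ ¬a is false there. This is the first violation.

3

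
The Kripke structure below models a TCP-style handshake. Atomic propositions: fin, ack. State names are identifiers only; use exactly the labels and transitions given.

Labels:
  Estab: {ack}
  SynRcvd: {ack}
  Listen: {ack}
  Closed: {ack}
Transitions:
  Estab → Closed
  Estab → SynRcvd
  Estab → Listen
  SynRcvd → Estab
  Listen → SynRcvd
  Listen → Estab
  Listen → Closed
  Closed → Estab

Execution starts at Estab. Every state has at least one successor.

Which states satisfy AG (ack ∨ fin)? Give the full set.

{Estab, SynRcvd, Listen, Closed}

States satisfying ack ∨ fin: {Estab, SynRcvd, Listen, Closed}.
States satisfying AG (ack ∨ fin): {Estab, SynRcvd, Listen, Closed}.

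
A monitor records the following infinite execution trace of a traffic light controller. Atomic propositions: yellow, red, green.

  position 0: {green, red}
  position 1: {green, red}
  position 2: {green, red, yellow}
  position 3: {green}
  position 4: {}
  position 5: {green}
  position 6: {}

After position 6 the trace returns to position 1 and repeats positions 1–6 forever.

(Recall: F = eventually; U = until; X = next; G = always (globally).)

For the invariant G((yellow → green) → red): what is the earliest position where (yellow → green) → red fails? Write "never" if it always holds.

Check (yellow → green) → red at each position in order: 0 ✓, 1 ✓, 2 ✓.
At position 3 the labels are {green}, so (yellow → green) → red is false there. This is the first violation.

3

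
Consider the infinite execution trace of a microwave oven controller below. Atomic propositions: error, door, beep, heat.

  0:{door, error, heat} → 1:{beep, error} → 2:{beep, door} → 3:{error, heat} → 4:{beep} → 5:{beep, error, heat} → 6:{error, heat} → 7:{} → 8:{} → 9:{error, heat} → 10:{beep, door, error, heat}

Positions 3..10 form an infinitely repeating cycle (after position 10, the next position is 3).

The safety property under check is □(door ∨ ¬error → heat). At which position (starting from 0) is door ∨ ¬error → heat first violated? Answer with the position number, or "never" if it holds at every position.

Check door ∨ ¬error → heat at each position in order: 0 ✓, 1 ✓.
At position 2 the labels are {beep, door}, so door ∨ ¬error → heat is false there. This is the first violation.

2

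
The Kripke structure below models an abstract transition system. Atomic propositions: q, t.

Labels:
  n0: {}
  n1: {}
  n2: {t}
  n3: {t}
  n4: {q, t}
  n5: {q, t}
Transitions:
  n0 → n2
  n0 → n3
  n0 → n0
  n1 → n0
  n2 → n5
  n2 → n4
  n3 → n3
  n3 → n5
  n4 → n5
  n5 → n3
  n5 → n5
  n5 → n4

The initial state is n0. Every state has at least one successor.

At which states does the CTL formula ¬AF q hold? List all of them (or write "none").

{n0, n1, n3}

States satisfying q: {n4, n5}.
States satisfying AF q: {n2, n4, n5}.
States satisfying ¬AF q: {n0, n1, n3}.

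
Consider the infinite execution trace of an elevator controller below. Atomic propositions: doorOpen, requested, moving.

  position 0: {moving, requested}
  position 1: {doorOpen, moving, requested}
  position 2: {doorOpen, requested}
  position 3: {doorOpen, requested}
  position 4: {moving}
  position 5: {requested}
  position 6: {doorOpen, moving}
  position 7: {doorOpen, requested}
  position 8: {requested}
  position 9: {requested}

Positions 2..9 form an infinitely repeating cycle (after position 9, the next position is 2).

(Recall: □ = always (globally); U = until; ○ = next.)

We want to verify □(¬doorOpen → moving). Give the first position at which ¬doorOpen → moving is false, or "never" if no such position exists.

Check ¬doorOpen → moving at each position in order: 0 ✓, 1 ✓, 2 ✓, 3 ✓, 4 ✓.
At position 5 the labels are {requested}, so ¬doorOpen → moving is false there. This is the first violation.

5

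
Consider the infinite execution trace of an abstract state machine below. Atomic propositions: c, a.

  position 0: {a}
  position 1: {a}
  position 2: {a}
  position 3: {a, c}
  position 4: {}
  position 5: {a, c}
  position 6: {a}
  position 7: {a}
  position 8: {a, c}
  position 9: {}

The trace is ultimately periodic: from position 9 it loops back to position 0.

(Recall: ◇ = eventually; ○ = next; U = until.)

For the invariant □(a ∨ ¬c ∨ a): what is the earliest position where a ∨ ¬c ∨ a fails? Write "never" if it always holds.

a ∨ ¬c ∨ a holds at every position 0..9, and those are all the positions the trace ever visits, so the invariant □(a ∨ ¬c ∨ a) is never violated.

never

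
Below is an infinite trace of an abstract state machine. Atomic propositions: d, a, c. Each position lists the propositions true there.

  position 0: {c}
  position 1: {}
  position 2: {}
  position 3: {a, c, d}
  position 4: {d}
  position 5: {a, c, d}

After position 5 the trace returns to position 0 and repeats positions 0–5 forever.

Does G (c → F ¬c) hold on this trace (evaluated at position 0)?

Yes

c → F ¬c holds at every position 0..5, and those are all positions ever visited, so G (c → F ¬c) holds.
Positions where c holds: 0, 3, 5.
Check F ¬c at each: 0→ok, 3→ok, 5→ok.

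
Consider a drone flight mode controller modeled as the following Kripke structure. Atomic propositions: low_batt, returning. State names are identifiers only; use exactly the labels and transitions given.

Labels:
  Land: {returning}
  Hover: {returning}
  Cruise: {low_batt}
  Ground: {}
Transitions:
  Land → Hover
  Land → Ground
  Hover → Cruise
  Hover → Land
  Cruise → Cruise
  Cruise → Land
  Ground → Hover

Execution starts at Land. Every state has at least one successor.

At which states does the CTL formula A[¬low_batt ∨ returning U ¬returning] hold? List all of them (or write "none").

States satisfying ¬low_batt ∨ returning: {Land, Hover, Ground}.
States satisfying ¬returning: {Cruise, Ground}.
States satisfying A[¬low_batt ∨ returning U ¬returning]: {Cruise, Ground}.

{Cruise, Ground}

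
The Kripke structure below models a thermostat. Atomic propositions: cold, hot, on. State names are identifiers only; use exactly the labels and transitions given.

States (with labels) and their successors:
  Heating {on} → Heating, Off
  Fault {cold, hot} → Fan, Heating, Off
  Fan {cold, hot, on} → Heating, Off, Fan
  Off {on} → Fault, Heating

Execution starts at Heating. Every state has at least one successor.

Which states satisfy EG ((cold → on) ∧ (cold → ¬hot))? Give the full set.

States satisfying (cold → on) ∧ (cold → ¬hot): {Heating, Off}.
States satisfying EG ((cold → on) ∧ (cold → ¬hot)): {Heating, Off}.

{Heating, Off}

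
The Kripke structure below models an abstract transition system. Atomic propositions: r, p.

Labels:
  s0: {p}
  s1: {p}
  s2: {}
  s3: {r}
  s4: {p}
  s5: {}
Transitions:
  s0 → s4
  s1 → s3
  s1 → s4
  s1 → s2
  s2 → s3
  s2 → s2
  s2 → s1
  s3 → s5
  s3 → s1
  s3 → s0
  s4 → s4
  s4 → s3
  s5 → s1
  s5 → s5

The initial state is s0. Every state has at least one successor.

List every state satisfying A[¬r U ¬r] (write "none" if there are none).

States satisfying ¬r: {s0, s1, s2, s4, s5}.
States satisfying A[¬r U ¬r]: {s0, s1, s2, s4, s5}.

{s0, s1, s2, s4, s5}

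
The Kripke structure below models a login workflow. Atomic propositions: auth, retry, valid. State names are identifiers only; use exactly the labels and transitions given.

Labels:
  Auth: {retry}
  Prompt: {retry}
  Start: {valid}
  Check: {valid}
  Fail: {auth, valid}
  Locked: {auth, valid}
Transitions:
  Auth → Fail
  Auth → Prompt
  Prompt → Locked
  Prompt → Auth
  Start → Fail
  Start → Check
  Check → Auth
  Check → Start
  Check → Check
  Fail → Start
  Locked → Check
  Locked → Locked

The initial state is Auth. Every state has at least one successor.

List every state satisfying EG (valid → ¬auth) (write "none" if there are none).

States satisfying valid → ¬auth: {Auth, Prompt, Start, Check}.
States satisfying EG (valid → ¬auth): {Auth, Prompt, Start, Check}.

{Auth, Prompt, Start, Check}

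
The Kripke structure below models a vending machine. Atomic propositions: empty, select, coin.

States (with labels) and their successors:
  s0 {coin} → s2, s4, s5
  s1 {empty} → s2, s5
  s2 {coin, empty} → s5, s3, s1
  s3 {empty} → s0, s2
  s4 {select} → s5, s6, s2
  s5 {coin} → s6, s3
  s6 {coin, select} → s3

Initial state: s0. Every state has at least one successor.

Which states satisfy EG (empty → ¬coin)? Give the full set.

States satisfying empty → ¬coin: {s0, s1, s3, s4, s5, s6}.
States satisfying EG (empty → ¬coin): {s0, s1, s3, s4, s5, s6}.

{s0, s1, s3, s4, s5, s6}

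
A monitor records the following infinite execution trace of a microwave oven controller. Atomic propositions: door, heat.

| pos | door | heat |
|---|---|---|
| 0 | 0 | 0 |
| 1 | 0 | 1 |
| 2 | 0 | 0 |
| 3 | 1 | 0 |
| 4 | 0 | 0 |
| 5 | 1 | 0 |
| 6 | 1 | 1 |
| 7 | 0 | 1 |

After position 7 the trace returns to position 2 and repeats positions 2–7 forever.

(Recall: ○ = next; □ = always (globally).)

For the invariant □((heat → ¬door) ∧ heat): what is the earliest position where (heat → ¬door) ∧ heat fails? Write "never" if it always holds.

0

At position 0 the labels are {}, so (heat → ¬door) ∧ heat is false there. This is the first violation.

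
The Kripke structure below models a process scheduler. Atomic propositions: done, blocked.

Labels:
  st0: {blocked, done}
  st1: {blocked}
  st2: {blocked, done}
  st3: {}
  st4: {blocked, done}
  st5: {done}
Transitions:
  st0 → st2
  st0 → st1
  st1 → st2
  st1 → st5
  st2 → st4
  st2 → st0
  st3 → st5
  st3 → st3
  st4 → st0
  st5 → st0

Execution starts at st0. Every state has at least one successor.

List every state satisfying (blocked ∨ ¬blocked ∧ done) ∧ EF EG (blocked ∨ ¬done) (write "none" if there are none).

States satisfying ¬blocked: {st3, st5}.
States satisfying ¬blocked ∧ done: {st5}.
States satisfying blocked ∨ ¬blocked ∧ done: {st0, st1, st2, st4, st5}.
States satisfying EG (blocked ∨ ¬done): {st0, st1, st2, st3, st4}.
States satisfying EF EG (blocked ∨ ¬done): {st0, st1, st2, st3, st4, st5}.
States satisfying (blocked ∨ ¬blocked ∧ done) ∧ EF EG (blocked ∨ ¬done): {st0, st1, st2, st4, st5}.

{st0, st1, st2, st4, st5}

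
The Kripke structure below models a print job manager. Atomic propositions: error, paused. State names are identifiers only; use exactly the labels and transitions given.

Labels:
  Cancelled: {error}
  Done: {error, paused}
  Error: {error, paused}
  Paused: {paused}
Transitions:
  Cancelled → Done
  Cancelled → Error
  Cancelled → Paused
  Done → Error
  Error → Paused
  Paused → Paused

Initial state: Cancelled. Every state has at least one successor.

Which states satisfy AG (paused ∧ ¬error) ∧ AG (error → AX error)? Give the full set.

{Paused}

States satisfying paused ∧ ¬error: {Paused}.
States satisfying AG (paused ∧ ¬error): {Paused}.
States satisfying error → AX error: {Done, Paused}.
States satisfying AG (error → AX error): {Paused}.
States satisfying AG (paused ∧ ¬error) ∧ AG (error → AX error): {Paused}.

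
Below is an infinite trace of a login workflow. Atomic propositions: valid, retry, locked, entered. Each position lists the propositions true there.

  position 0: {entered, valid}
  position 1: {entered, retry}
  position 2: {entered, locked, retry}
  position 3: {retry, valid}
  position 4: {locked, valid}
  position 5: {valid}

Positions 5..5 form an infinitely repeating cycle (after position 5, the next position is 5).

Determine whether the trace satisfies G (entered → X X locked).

No

entered → X X locked must hold at every position from 0 onward. It fails at position 1, so G (entered → X X locked) is false.
Positions where entered holds: 0, 1, 2.
Check X X locked at each: 0→ok, 1→fails, 2→ok.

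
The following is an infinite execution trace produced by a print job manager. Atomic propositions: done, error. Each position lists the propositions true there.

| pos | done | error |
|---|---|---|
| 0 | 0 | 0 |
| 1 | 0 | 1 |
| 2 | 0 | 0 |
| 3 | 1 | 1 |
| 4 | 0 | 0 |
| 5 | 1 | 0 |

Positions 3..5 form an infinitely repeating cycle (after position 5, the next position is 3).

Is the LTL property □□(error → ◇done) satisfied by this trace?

□(error → ◇done) holds at every position 0..5, and those are all positions ever visited, so □□(error → ◇done) holds.

Holds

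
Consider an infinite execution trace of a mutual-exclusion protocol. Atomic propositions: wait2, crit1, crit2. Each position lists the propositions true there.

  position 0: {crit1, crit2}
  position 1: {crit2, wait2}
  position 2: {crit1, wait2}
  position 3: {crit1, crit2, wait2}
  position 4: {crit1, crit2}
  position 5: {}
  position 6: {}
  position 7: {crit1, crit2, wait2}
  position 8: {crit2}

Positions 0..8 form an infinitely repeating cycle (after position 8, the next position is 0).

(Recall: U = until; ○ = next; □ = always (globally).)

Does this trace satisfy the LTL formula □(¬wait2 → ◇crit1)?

Satisfied

¬wait2 → ◇crit1 holds at every position 0..8, and those are all positions ever visited, so □(¬wait2 → ◇crit1) holds.
Positions where ¬wait2 holds: 0, 4, 5, 6, 8.
Check ◇crit1 at each: 0→ok, 4→ok, 5→ok, 6→ok, 8→ok.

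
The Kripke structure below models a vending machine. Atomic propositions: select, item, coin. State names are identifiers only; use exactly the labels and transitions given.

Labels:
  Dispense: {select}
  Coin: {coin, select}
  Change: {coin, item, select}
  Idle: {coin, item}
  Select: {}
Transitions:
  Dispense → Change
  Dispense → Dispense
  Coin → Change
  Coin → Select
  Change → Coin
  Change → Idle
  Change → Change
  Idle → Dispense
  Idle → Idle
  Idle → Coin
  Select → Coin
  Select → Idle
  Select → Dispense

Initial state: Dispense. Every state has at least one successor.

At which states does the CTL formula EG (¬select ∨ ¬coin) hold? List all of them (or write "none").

States satisfying ¬select ∨ ¬coin: {Dispense, Idle, Select}.
States satisfying EG (¬select ∨ ¬coin): {Dispense, Idle, Select}.

{Dispense, Idle, Select}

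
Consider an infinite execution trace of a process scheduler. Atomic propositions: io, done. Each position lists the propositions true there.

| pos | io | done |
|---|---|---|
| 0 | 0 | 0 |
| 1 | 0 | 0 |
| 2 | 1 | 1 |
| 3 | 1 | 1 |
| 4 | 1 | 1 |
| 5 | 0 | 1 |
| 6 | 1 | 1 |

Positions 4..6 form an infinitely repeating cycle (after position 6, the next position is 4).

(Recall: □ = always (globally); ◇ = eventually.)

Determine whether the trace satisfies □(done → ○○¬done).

done → ○○¬done must hold at every position from 0 onward. It fails at position 2, so □(done → ○○¬done) is false.
Positions where done holds: 2, 3, 4, 5, 6.
Check ○○¬done at each: 2→fails, 3→fails, 4→fails, 5→fails, 6→fails.

Does not hold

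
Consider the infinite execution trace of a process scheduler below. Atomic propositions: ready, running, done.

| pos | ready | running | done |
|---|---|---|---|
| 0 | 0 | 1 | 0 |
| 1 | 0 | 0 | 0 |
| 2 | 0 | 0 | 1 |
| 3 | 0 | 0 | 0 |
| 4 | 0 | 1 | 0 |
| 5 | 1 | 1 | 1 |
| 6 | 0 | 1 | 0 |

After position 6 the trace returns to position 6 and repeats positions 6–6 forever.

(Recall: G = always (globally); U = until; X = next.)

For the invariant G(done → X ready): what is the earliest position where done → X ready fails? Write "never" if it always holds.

2

Check done → X ready at each position in order: 0 ✓, 1 ✓.
At position 2 the labels are {done} and the next position 3 has {}, so done → X ready is false there. This is the first violation.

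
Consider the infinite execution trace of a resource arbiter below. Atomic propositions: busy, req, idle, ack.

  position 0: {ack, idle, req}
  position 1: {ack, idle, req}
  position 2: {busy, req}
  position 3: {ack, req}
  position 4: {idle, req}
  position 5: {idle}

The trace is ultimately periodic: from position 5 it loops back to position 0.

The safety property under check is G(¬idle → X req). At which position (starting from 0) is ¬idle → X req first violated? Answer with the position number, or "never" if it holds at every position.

¬idle → X req holds at every position 0..5, and those are all the positions the trace ever visits, so the invariant G(¬idle → X req) is never violated.

never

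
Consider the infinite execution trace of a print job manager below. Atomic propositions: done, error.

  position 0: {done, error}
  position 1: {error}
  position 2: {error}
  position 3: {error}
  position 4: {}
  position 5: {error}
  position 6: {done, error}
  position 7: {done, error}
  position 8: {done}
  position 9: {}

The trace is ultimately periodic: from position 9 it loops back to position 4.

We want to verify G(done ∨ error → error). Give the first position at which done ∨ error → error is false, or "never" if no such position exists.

8

Check done ∨ error → error at each position in order: 0 ✓, 1 ✓, 2 ✓, 3 ✓, 4 ✓, 5 ✓, 6 ✓, 7 ✓.
At position 8 the labels are {done}, so done ∨ error → error is false there. This is the first violation.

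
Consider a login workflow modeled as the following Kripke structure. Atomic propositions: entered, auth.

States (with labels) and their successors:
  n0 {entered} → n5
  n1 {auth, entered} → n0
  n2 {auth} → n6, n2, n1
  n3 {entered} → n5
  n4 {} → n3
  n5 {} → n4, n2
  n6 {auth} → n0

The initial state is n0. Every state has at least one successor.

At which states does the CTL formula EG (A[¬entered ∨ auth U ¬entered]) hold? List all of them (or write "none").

States satisfying A[¬entered ∨ auth U ¬entered]: {n2, n4, n5, n6}.
States satisfying EG (A[¬entered ∨ auth U ¬entered]): {n2, n5}.

{n2, n5}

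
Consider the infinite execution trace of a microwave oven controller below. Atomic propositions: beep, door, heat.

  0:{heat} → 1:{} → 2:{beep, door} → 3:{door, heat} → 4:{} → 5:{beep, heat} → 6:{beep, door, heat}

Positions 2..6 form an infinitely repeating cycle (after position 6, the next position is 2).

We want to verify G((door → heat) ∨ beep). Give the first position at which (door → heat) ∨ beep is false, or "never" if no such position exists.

never

(door → heat) ∨ beep holds at every position 0..6, and those are all the positions the trace ever visits, so the invariant G((door → heat) ∨ beep) is never violated.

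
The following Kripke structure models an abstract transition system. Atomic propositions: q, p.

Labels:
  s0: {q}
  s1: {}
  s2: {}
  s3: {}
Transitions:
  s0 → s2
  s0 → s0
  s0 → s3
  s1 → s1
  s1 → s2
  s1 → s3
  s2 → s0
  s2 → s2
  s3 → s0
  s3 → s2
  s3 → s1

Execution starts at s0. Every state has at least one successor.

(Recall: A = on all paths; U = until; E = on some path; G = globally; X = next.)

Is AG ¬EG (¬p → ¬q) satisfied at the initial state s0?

States satisfying ¬EG (¬p → ¬q): {s0}.
States satisfying AG ¬EG (¬p → ¬q): ∅.
s1 is reachable from s0 and violates ¬EG (¬p → ¬q), so AG fails at s0.
s0 ∉ Sat(AG ¬EG (¬p → ¬q)).

Violated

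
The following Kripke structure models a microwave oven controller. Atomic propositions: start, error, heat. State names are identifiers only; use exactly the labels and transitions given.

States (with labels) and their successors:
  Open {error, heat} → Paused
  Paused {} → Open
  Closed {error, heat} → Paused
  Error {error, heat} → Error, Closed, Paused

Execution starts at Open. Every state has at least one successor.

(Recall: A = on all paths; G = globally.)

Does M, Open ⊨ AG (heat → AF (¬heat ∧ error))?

No

States satisfying heat → AF (¬heat ∧ error): {Paused}.
States satisfying AG (heat → AF (¬heat ∧ error)): ∅.
Open is reachable from Open and violates heat → AF (¬heat ∧ error), so AG fails at Open.
Open ∉ Sat(AG (heat → AF (¬heat ∧ error))).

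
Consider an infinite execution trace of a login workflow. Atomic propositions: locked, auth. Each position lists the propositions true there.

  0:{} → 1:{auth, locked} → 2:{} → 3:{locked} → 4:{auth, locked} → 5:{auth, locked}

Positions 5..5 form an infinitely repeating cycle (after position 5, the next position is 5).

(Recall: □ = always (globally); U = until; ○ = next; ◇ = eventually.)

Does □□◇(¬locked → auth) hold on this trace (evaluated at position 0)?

Holds

□◇(¬locked → auth) holds at every position 0..5, and those are all positions ever visited, so □□◇(¬locked → auth) holds.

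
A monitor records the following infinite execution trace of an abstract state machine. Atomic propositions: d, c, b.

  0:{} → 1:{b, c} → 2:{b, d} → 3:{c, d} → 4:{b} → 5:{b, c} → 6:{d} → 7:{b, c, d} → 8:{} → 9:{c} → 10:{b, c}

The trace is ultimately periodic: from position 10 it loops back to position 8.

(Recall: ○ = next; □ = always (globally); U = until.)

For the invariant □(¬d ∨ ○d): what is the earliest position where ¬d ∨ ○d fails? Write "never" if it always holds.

Check ¬d ∨ ○d at each position in order: 0 ✓, 1 ✓, 2 ✓.
At position 3 the labels are {c, d} and the next position 4 has {b}, so ¬d ∨ ○d is false there. This is the first violation.

3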